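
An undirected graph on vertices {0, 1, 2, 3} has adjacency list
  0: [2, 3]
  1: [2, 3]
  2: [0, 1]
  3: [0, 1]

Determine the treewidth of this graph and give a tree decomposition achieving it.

Every bag has size at most 3, so the width is 3 − 1 = 2 and tw(G) ≤ 2. For the lower bound, G contains the cycle 2–1–3–0–2, so G is not a forest; only forests have treewidth ≤ 1, hence tw(G) ≥ 2. The upper and lower bounds meet at 2, so that is the treewidth.

Treewidth 2.
One optimal decomposition is:
Bags: B1 = {1, 2, 3}  B2 = {0, 2, 3}
Tree: B1–B2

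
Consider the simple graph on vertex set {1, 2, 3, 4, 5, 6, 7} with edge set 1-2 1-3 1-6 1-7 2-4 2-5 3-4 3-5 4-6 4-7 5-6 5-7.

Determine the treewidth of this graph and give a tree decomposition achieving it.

Treewidth 3.
One such decomposition:
Bags: B1 = {1, 4, 5, 7}  B2 = {1, 4, 5, 6}  B3 = {1, 3, 4, 5}  B4 = {1, 2, 4, 5}
Tree: B1–B2, B2–B3, B3–B4

Each bag holds 4 vertices, so the decomposition has width 3, which upper-bounds the treewidth. For the lower bound: the 4 vertex sets {1,7}, {4,6}, {5}, {3} are disjoint, each induces a connected subgraph, and every pair is joined by at least one edge of G. Contracting each set to a single vertex therefore yields K_{4} as a minor, and since treewidth is minor-monotone, tw(G) ≥ tw(K_{4}) = 3. The upper and lower bounds meet at 3, so that is the treewidth.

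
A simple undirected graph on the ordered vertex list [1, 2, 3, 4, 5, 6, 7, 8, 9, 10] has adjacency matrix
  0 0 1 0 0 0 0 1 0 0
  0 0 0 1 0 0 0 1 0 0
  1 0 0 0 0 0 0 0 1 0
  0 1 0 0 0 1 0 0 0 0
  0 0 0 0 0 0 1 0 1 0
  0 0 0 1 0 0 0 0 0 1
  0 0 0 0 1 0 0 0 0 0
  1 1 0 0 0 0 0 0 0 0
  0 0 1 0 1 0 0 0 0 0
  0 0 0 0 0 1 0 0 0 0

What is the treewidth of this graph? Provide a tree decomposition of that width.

The largest bag has 2 vertices, giving width 1; this decomposition certifies tw(G) ≤ 1. Any graph with an edge has treewidth ≥ 1, and G has the edge 10–6. The upper and lower bounds meet at 1, so that is the treewidth.

Treewidth 1.
One such decomposition:
Bags: B1 = {6, 10}  B2 = {4, 6}  B3 = {2, 4}  B4 = {2, 8}  B5 = {1, 8}  B6 = {1, 3}  B7 = {3, 9}  B8 = {5, 9}  B9 = {5, 7}
Tree: B1–B2, B2–B3, B3–B4, B4–B5, B5–B6, B6–B7, B7–B8, B8–B9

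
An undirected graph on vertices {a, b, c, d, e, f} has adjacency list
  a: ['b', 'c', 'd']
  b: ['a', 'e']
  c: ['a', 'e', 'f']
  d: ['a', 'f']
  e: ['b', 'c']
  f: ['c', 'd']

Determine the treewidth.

A width-2 tree decomposition is:
Bags: B1 = {b, c, e}  B2 = {a, b, c}  B3 = {a, c, f}  B4 = {a, d, f}
Tree: B1–B2, B2–B3, B3–B4
Each bag holds 3 vertices, so the decomposition has width 2, which upper-bounds the treewidth. The edges e–b–a–c–e form a cycle, so G is not a tree and its treewidth is at least 2. Combining the bounds, tw(G) = 2.

2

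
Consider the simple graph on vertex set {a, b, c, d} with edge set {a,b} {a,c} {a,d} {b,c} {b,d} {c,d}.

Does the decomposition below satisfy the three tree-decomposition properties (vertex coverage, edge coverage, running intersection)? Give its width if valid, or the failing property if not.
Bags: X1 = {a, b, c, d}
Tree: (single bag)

Yes; width 3.

Checking the three conditions: (i) the bags cover all of {a, b, c, d}; (ii) for each edge, some bag contains both endpoints; (iii) the bags containing any fixed vertex form a subtree. All hold, so the decomposition is valid with width 4 − 1 = 3.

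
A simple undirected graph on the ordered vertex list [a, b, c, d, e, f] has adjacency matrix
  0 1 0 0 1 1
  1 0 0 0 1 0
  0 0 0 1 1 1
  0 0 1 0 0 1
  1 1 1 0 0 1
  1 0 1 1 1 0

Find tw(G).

2

A width-2 tree decomposition is:
Bags: B1 = {c, e, f}  B2 = {a, e, f}  B3 = {c, d, f}  B4 = {a, b, e}
Tree: B1–B2, B1–B3, B2–B4
Each bag holds 3 vertices, so the decomposition has width 2, which upper-bounds the treewidth. On the other hand G contains the 3-clique {c, d, f}. A clique must lie in a single bag of any decomposition, so no decomposition can have width below 2. Hence tw(G) = 2 exactly.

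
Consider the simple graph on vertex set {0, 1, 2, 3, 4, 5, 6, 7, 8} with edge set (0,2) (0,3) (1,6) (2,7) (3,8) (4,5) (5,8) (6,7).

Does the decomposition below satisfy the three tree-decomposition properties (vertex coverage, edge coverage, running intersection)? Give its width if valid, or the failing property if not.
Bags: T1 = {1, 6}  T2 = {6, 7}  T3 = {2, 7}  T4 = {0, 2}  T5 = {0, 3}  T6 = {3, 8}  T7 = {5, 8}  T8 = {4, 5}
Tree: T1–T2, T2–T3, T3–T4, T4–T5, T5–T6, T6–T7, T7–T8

Yes; width 1.

Checking the three conditions: (i) the bags cover all of {0, 1, 2, 3, 4, 5, 6, 7, 8}; (ii) for each edge, some bag contains both endpoints; (iii) the bags containing any fixed vertex form a subtree. All hold, so the decomposition is valid with width 2 − 1 = 1.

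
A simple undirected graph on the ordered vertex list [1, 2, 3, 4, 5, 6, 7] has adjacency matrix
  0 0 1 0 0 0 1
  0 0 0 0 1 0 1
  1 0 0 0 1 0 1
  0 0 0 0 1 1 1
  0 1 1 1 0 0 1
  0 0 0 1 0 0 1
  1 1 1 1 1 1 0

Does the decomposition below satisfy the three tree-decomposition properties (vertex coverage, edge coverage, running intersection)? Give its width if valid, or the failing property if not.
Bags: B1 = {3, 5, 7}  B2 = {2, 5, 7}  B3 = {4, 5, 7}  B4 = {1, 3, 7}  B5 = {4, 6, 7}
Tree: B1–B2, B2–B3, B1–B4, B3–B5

Yes; width 2.

Every vertex of G appears in some bag (union = {1, 2, 3, 4, 5, 6, 7}); every edge is covered by a bag; and for each vertex v the set of bags containing v is connected in the bag tree. The decomposition is therefore valid. The largest bag has 3 vertices, so the width is 2.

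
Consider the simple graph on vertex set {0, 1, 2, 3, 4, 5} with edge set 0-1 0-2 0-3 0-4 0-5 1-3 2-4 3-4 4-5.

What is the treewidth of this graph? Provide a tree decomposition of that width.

Every bag has size at most 3, so the width is 3 − 1 = 2 and tw(G) ≤ 2. Conversely, {0, 1, 3} is a clique of size 3, and the vertices of any clique must share a bag in every tree decomposition; so some bag has ≥ 3 vertices and tw(G) ≥ 2. Therefore the treewidth is 2.

Treewidth 2.
One optimal decomposition is:
Bags: B1 = {0, 2, 4}  B2 = {0, 3, 4}  B3 = {0, 1, 3}  B4 = {0, 4, 5}
Tree: B1–B2, B2–B3, B1–B4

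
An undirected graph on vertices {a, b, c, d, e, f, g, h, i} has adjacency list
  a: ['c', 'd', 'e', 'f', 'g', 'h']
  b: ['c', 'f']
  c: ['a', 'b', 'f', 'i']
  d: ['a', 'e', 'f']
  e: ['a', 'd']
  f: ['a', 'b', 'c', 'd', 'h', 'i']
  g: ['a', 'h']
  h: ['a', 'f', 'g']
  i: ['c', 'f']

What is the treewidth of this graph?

A width-2 tree decomposition is:
Bags: B1 = {a, d, f}  B2 = {a, c, f}  B3 = {a, f, h}  B4 = {b, c, f}  B5 = {c, f, i}  B6 = {a, d, e}  B7 = {a, g, h}
Tree: B1–B2, B2–B3, B2–B4, B4–B5, B1–B6, B3–B7
The largest bag has 3 vertices, giving width 2; this decomposition certifies tw(G) ≤ 2. On the other hand G contains the 3-clique {a, g, h}. A clique must lie in a single bag of any decomposition, so no decomposition can have width below 2. Therefore the treewidth is 2.

2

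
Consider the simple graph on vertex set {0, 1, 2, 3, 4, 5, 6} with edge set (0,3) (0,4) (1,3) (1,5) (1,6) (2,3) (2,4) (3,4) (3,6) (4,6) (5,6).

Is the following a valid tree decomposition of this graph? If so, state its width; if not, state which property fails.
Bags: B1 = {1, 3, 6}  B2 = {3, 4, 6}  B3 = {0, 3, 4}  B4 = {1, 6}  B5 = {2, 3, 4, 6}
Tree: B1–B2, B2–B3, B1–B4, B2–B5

A tree decomposition must satisfy three properties: every vertex lies in some bag; for every edge, both endpoints lie together in some bag; and for every vertex, the bags containing it form a connected subtree. Here vertex 5 appears in no bag, so the decomposition is invalid.

No — vertex 5 appears in no bag.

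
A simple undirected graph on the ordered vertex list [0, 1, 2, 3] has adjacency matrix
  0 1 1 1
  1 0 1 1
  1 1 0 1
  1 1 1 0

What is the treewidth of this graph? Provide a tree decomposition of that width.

Treewidth 3.
Bags: B1 = {0, 1, 2, 3}
Tree: (single bag)

With just one bag of size 4, the width is 4 − 1 = 3, so tw(G) ≤ 3. On the other hand G contains the 4-clique {0, 1, 2, 3}. A clique must lie in a single bag of any decomposition, so no decomposition can have width below 3. Hence tw(G) = 3 exactly.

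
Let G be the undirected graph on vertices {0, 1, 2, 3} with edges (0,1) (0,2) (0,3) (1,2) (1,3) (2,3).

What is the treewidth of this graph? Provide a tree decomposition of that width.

A single bag containing all 4 vertices is trivially a valid decomposition of width 3. Conversely, {0, 1, 2, 3} is a clique of size 4, and the vertices of any clique must share a bag in every tree decomposition; so some bag has ≥ 4 vertices and tw(G) ≥ 3. Hence tw(G) = 3 exactly.

Treewidth 3.
One optimal decomposition is:
Bags: B1 = {0, 1, 2, 3}
Tree: (single bag)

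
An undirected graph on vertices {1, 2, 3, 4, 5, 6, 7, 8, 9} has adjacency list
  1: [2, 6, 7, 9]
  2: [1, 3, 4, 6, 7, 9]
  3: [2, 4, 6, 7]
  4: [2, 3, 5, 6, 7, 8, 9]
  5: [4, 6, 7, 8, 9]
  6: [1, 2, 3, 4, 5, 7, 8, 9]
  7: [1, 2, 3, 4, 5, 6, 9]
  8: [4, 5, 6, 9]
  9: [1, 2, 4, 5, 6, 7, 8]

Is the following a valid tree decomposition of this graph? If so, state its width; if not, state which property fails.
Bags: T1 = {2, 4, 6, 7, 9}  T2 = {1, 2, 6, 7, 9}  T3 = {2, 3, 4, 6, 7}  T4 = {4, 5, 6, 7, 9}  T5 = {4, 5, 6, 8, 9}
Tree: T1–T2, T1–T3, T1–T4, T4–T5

Yes; width 4.

Every vertex of G appears in some bag (union = {1, 2, 3, 4, 5, 6, 7, 8, 9}); every edge is covered by a bag; and for each vertex v the set of bags containing v is connected in the bag tree. The decomposition is therefore valid. The largest bag has 5 vertices, so the width is 4.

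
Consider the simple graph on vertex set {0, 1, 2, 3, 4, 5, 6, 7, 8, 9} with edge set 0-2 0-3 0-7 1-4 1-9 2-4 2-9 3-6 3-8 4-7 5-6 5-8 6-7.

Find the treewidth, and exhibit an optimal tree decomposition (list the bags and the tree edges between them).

Every bag has size at most 3, so the width is 3 − 1 = 2 and tw(G) ≤ 2. Since 8–5–6–3–8 is a cycle in G, G is not acyclic. Forests are exactly the graphs of treewidth ≤ 1, so tw(G) ≥ 2. The upper and lower bounds meet at 2, so that is the treewidth.

Treewidth 2.
Bags: B1 = {3, 5, 8}  B2 = {3, 5, 6}  B3 = {0, 3, 6}  B4 = {0, 6, 7}  B5 = {0, 2, 7}  B6 = {2, 4, 7}  B7 = {2, 4, 9}  B8 = {1, 4, 9}
Tree: B1–B2, B2–B3, B3–B4, B4–B5, B5–B6, B6–B7, B7–B8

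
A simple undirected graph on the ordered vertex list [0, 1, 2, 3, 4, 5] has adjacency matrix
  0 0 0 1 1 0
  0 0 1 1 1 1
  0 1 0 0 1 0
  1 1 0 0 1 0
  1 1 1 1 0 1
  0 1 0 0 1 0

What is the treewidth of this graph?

2

A width-2 tree decomposition is:
Bags: B1 = {1, 3, 4}  B2 = {0, 3, 4}  B3 = {1, 2, 4}  B4 = {1, 4, 5}
Tree: B1–B2, B1–B3, B1–B4
The largest bag has 3 vertices, giving width 2; this decomposition certifies tw(G) ≤ 2. Conversely, {0, 3, 4} is a clique of size 3, and the vertices of any clique must share a bag in every tree decomposition; so some bag has ≥ 3 vertices and tw(G) ≥ 2. The upper and lower bounds meet at 2, so that is the treewidth.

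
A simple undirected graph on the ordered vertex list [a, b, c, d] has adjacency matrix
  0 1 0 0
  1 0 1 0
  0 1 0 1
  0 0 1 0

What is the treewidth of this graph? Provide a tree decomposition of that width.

The largest bag has 2 vertices, giving width 1; this decomposition certifies tw(G) ≤ 1. Since G has at least one edge (e.g. d–c), it is not an edgeless graph, so tw(G) ≥ 1. Hence tw(G) = 1 exactly.

Treewidth 1.
One such decomposition:
Bags: B1 = {c, d}  B2 = {b, c}  B3 = {a, b}
Tree: B1–B2, B2–B3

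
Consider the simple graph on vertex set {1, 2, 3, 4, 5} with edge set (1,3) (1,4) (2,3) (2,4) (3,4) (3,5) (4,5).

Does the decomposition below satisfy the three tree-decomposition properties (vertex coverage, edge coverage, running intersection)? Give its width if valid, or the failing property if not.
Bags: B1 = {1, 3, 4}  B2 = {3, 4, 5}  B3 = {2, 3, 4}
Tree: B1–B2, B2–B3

Vertex coverage: the bags together contain {1, 2, 3, 4, 5}, the full vertex set. Edge coverage: each edge of G has both endpoints in at least one bag. Running intersection: for every vertex, the bags containing it form a connected subtree. All three properties hold, so this is a valid tree decomposition of width max|bag| − 1 = 2, and hence tw(G) ≤ 2.

Yes; width 2.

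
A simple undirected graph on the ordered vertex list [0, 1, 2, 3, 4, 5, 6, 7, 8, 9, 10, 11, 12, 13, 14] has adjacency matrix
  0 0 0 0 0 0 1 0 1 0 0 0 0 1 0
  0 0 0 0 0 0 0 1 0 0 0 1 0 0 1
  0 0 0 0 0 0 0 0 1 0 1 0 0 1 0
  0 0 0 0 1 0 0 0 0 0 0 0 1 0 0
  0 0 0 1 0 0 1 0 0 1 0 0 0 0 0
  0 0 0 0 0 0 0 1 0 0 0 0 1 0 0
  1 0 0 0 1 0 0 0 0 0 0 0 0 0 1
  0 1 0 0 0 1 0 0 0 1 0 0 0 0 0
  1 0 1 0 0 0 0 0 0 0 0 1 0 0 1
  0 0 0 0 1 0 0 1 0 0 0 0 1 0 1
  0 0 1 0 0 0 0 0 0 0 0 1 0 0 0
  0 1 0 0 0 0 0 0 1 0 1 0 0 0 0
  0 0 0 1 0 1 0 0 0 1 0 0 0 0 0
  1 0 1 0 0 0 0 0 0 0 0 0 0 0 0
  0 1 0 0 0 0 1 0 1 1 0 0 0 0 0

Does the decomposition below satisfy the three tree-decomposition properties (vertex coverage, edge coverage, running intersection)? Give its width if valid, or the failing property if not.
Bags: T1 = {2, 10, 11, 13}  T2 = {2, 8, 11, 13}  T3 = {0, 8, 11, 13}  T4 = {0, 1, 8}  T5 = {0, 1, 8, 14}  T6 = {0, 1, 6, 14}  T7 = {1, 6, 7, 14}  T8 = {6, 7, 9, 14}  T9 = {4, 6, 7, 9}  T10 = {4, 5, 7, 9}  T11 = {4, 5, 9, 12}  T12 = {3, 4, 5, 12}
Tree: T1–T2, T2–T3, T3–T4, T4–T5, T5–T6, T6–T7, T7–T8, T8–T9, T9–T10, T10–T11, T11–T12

No — edge (11,1) lies in no bag.

A tree decomposition must satisfy three properties: every vertex lies in some bag; for every edge, both endpoints lie together in some bag; and for every vertex, the bags containing it form a connected subtree. Here edge (11,1) lies in no bag, so the decomposition is invalid.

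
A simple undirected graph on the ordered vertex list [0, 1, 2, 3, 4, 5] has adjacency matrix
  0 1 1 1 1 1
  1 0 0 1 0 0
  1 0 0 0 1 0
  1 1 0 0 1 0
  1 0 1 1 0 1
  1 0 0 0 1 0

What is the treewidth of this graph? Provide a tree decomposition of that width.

Each bag holds 3 vertices, so the decomposition has width 2, which upper-bounds the treewidth. On the other hand G contains the 3-clique {0, 1, 3}. A clique must lie in a single bag of any decomposition, so no decomposition can have width below 2. The upper and lower bounds meet at 2, so that is the treewidth.

Treewidth 2.
One such decomposition:
Bags: B1 = {0, 2, 4}  B2 = {0, 4, 5}  B3 = {0, 3, 4}  B4 = {0, 1, 3}
Tree: B1–B2, B2–B3, B3–B4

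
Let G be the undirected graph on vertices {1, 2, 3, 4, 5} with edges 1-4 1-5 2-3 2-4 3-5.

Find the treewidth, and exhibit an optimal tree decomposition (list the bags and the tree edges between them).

Each bag holds 3 vertices, so the decomposition has width 2, which upper-bounds the treewidth. The edges 1–4–2–3–5–1 form a cycle, so G is not a tree and its treewidth is at least 2. Hence tw(G) = 2 exactly.

Treewidth 2.
Bags: B1 = {1, 2, 4}  B2 = {1, 2, 3}  B3 = {1, 3, 5}
Tree: B1–B2, B2–B3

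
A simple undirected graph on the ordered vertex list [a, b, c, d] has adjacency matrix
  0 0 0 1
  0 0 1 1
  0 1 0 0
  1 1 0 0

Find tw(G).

A width-1 tree decomposition is:
Bags: B1 = {a, d}  B2 = {b, d}  B3 = {b, c}
Tree: B1–B2, B2–B3
Every bag has size at most 2, so the width is 2 − 1 = 1 and tw(G) ≤ 1. G has an edge, so its treewidth is at least 1. The upper and lower bounds meet at 1, so that is the treewidth.

1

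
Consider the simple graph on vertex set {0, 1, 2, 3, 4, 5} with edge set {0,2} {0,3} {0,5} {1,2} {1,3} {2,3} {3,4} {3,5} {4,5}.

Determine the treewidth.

2

A width-2 tree decomposition is:
Bags: B1 = {0, 2, 3}  B2 = {0, 3, 5}  B3 = {3, 4, 5}  B4 = {1, 2, 3}
Tree: B1–B2, B2–B3, B1–B4
The largest bag has 3 vertices, giving width 2; this decomposition certifies tw(G) ≤ 2. Conversely, {0, 2, 3} is a clique of size 3, and the vertices of any clique must share a bag in every tree decomposition; so some bag has ≥ 3 vertices and tw(G) ≥ 2. Hence tw(G) = 2 exactly.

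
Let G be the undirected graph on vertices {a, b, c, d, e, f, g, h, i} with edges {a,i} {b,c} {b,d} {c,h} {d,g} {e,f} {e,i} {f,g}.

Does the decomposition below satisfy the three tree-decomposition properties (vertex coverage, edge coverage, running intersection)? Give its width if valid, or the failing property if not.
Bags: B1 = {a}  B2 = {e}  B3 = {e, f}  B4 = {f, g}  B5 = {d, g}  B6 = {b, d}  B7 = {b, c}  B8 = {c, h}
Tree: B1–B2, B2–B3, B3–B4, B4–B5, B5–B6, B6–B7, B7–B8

A tree decomposition must satisfy three properties: every vertex lies in some bag; for every edge, both endpoints lie together in some bag; and for every vertex, the bags containing it form a connected subtree. Here vertex i appears in no bag, so the decomposition is invalid.

No — vertex i appears in no bag.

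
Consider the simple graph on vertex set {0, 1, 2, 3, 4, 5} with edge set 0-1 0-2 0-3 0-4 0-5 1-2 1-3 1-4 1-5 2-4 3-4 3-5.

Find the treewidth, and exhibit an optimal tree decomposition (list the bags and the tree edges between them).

Treewidth 3.
One such decomposition:
Bags: B1 = {0, 1, 3, 4}  B2 = {0, 1, 2, 4}  B3 = {0, 1, 3, 5}
Tree: B1–B2, B1–B3

Every bag has size at most 4, so the width is 4 − 1 = 3 and tw(G) ≤ 3. Conversely, {0, 1, 2, 4} is a clique of size 4, and the vertices of any clique must share a bag in every tree decomposition; so some bag has ≥ 4 vertices and tw(G) ≥ 3. Therefore the treewidth is 3.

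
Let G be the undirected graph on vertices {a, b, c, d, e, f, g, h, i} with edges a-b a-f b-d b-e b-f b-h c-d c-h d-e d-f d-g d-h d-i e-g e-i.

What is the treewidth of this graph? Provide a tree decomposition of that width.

Every bag has size at most 3, so the width is 3 − 1 = 2 and tw(G) ≤ 2. On the other hand G contains the 3-clique {d, e, g}. A clique must lie in a single bag of any decomposition, so no decomposition can have width below 2. The upper and lower bounds meet at 2, so that is the treewidth.

Treewidth 2.
One optimal decomposition is:
Bags: B1 = {b, d, e}  B2 = {b, d, h}  B3 = {c, d, h}  B4 = {d, e, g}  B5 = {b, d, f}  B6 = {d, e, i}  B7 = {a, b, f}
Tree: B1–B2, B2–B3, B1–B4, B1–B5, B1–B6, B5–B7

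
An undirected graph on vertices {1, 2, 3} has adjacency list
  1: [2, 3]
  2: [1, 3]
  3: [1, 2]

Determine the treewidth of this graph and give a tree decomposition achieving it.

Treewidth 2.
One optimal decomposition is:
Bags: B1 = {1, 2, 3}
Tree: (single bag)

With just one bag of size 3, the width is 3 − 1 = 2, so tw(G) ≤ 2. For the lower bound, the 3 vertices {1, 2, 3} are pairwise adjacent, and any tree decomposition puts a clique entirely inside one bag — forcing width ≥ 2. Hence tw(G) = 2 exactly.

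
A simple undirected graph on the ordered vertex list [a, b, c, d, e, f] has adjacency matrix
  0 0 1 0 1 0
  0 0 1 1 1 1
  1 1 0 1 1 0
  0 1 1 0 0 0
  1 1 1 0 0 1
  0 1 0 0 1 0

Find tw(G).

A width-2 tree decomposition is:
Bags: B1 = {b, c, e}  B2 = {b, c, d}  B3 = {b, e, f}  B4 = {a, c, e}
Tree: B1–B2, B1–B3, B1–B4
Every bag has size at most 3, so the width is 3 − 1 = 2 and tw(G) ≤ 2. For the lower bound, the 3 vertices {b, c, d} are pairwise adjacent, and any tree decomposition puts a clique entirely inside one bag — forcing width ≥ 2. Hence tw(G) = 2 exactly.

2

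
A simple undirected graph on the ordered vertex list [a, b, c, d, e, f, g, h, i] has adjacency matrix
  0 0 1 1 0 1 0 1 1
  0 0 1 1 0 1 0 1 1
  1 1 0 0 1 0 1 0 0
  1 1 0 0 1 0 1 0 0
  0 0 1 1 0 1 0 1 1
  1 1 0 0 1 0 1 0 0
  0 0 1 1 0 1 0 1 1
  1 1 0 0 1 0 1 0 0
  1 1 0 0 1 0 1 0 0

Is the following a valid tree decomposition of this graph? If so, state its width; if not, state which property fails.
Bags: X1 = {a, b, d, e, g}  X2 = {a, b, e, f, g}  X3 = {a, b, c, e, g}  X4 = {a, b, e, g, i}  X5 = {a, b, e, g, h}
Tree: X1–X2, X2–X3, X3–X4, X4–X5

Every vertex of G appears in some bag (union = {a, b, c, d, e, f, g, h, i}); every edge is covered by a bag; and for each vertex v the set of bags containing v is connected in the bag tree. The decomposition is therefore valid. The largest bag has 5 vertices, so the width is 4.

Yes; width 4.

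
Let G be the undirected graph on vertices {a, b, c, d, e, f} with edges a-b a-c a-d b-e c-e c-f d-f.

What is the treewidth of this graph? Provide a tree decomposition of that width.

Treewidth 2.
One such decomposition:
Bags: B1 = {a, b, e}  B2 = {a, c, e}  B3 = {a, c, d}  B4 = {c, d, f}
Tree: B1–B2, B2–B3, B3–B4

The largest bag has 3 vertices, giving width 2; this decomposition certifies tw(G) ≤ 2. The edges b–e–c–a–b form a cycle, so G is not a tree and its treewidth is at least 2. Therefore the treewidth is 2.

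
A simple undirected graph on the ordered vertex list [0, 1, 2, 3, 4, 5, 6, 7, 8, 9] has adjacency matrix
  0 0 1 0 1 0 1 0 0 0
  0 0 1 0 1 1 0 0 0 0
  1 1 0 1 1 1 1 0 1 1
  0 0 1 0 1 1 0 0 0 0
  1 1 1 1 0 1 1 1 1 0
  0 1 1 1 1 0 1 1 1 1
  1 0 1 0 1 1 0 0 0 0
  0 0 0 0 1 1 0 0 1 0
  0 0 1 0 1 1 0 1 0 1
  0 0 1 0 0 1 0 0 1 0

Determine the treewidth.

A width-3 tree decomposition is:
Bags: B1 = {2, 4, 5, 6}  B2 = {2, 4, 5, 8}  B3 = {2, 5, 8, 9}  B4 = {2, 3, 4, 5}  B5 = {1, 2, 4, 5}  B6 = {0, 2, 4, 6}  B7 = {4, 5, 7, 8}
Tree: B1–B2, B2–B3, B2–B4, B1–B5, B1–B6, B2–B7
The largest bag has 4 vertices, giving width 3; this decomposition certifies tw(G) ≤ 3. Conversely, {2, 5, 8, 9} is a clique of size 4, and the vertices of any clique must share a bag in every tree decomposition; so some bag has ≥ 4 vertices and tw(G) ≥ 3. Combining the bounds, tw(G) = 3.

3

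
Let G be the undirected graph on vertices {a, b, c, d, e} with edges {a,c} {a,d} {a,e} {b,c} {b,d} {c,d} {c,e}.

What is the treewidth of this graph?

2

A width-2 tree decomposition is:
Bags: B1 = {b, c, d}  B2 = {a, c, d}  B3 = {a, c, e}
Tree: B1–B2, B2–B3
Every bag has size at most 3, so the width is 3 − 1 = 2 and tw(G) ≤ 2. Conversely, {a, c, d} is a clique of size 3, and the vertices of any clique must share a bag in every tree decomposition; so some bag has ≥ 3 vertices and tw(G) ≥ 2. The upper and lower bounds meet at 2, so that is the treewidth.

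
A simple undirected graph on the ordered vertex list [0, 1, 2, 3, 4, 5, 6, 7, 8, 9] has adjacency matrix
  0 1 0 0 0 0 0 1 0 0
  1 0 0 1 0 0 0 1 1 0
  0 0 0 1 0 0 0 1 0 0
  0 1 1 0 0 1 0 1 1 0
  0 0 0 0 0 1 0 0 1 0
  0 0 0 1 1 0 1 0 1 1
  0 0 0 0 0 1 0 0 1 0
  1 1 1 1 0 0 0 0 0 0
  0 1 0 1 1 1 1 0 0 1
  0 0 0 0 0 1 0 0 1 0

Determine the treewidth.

A width-2 tree decomposition is:
Bags: B1 = {3, 5, 8}  B2 = {5, 8, 9}  B3 = {5, 6, 8}  B4 = {1, 3, 8}  B5 = {1, 3, 7}  B6 = {2, 3, 7}  B7 = {4, 5, 8}  B8 = {0, 1, 7}
Tree: B1–B2, B2–B3, B1–B4, B4–B5, B5–B6, B3–B7, B5–B8
The largest bag has 3 vertices, giving width 2; this decomposition certifies tw(G) ≤ 2. Conversely, {0, 1, 7} is a clique of size 3, and the vertices of any clique must share a bag in every tree decomposition; so some bag has ≥ 3 vertices and tw(G) ≥ 2. Therefore the treewidth is 2.

2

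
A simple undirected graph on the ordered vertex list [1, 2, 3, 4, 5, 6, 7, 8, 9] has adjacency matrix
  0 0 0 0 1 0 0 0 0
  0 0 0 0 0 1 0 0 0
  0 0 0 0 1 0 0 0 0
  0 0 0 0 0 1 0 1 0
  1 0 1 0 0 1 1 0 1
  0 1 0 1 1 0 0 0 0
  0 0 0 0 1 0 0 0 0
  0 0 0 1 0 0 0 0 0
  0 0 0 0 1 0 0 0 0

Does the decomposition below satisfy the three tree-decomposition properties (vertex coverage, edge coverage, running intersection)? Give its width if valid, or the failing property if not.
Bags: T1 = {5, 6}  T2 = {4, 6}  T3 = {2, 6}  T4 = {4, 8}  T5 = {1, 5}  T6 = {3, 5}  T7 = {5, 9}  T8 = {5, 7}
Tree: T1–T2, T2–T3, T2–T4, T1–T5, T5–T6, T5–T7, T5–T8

Yes; width 1.

Every vertex of G appears in some bag (union = {1, 2, 3, 4, 5, 6, 7, 8, 9}); every edge is covered by a bag; and for each vertex v the set of bags containing v is connected in the bag tree. The decomposition is therefore valid. The largest bag has 2 vertices, so the width is 1.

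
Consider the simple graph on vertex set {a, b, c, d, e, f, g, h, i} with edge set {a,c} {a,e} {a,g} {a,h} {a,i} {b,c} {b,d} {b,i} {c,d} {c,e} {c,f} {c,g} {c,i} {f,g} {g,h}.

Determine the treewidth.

A width-2 tree decomposition is:
Bags: B1 = {b, c, i}  B2 = {a, c, i}  B3 = {a, c, g}  B4 = {b, c, d}  B5 = {a, g, h}  B6 = {c, f, g}  B7 = {a, c, e}
Tree: B1–B2, B2–B3, B1–B4, B3–B5, B3–B6, B3–B7
Each bag holds 3 vertices, so the decomposition has width 2, which upper-bounds the treewidth. Conversely, {a, g, h} is a clique of size 3, and the vertices of any clique must share a bag in every tree decomposition; so some bag has ≥ 3 vertices and tw(G) ≥ 2. The upper and lower bounds meet at 2, so that is the treewidth.

2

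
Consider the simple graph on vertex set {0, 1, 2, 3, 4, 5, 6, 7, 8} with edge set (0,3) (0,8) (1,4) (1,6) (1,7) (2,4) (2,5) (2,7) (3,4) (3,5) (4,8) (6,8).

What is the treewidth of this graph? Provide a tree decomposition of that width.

Every bag has size at most 4, so the width is 4 − 1 = 3 and tw(G) ≤ 3. For the lower bound: the 4 vertex sets {2,5,7}, {1}, {4}, {0,3,6,8} are disjoint, each induces a connected subgraph, and every pair is joined by at least one edge of G. Contracting each set to a single vertex therefore yields K_{4} as a minor, and since treewidth is minor-monotone, tw(G) ≥ tw(K_{4}) = 3. Hence tw(G) = 3 exactly.

Treewidth 3.
One optimal decomposition is:
Bags: B1 = {1, 2, 5, 7}  B2 = {1, 2, 4, 5}  B3 = {1, 3, 4, 5}  B4 = {1, 3, 4, 6}  B5 = {3, 4, 6, 8}  B6 = {0, 3, 6, 8}
Tree: B1–B2, B2–B3, B3–B4, B4–B5, B5–B6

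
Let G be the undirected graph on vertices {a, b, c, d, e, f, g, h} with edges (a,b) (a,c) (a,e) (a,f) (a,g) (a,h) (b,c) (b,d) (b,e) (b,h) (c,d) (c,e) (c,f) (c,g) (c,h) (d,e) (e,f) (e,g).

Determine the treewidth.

A width-3 tree decomposition is:
Bags: B1 = {a, b, c, e}  B2 = {a, c, e, g}  B3 = {b, c, d, e}  B4 = {a, b, c, h}  B5 = {a, c, e, f}
Tree: B1–B2, B1–B3, B1–B4, B2–B5
Each bag holds 4 vertices, so the decomposition has width 3, which upper-bounds the treewidth. Conversely, {b, c, d, e} is a clique of size 4, and the vertices of any clique must share a bag in every tree decomposition; so some bag has ≥ 4 vertices and tw(G) ≥ 3. Therefore the treewidth is 3.

3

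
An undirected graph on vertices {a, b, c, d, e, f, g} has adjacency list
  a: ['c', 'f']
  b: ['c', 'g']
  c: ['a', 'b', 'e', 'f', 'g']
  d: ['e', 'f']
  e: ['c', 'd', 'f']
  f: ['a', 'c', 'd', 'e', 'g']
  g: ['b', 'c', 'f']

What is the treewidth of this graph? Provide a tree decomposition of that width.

The largest bag has 3 vertices, giving width 2; this decomposition certifies tw(G) ≤ 2. For the lower bound, the 3 vertices {d, e, f} are pairwise adjacent, and any tree decomposition puts a clique entirely inside one bag — forcing width ≥ 2. Therefore the treewidth is 2.

Treewidth 2.
One such decomposition:
Bags: B1 = {a, c, f}  B2 = {c, e, f}  B3 = {d, e, f}  B4 = {c, f, g}  B5 = {b, c, g}
Tree: B1–B2, B2–B3, B2–B4, B4–B5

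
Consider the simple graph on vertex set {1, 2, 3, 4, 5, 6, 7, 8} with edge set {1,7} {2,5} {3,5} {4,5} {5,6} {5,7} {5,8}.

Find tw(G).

1

A width-1 tree decomposition is:
Bags: B1 = {5, 6}  B2 = {3, 5}  B3 = {4, 5}  B4 = {5, 7}  B5 = {1, 7}  B6 = {5, 8}  B7 = {2, 5}
Tree: B1–B2, B1–B3, B1–B4, B4–B5, B3–B6, B1–B7
The largest bag has 2 vertices, giving width 1; this decomposition certifies tw(G) ≤ 1. Since G has at least one edge (e.g. 6–5), it is not an edgeless graph, so tw(G) ≥ 1. Combining the bounds, tw(G) = 1.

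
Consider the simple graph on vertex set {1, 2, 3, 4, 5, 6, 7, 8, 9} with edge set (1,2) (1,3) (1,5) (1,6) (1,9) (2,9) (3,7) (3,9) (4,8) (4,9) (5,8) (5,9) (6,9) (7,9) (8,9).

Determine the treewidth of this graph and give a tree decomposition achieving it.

The largest bag has 3 vertices, giving width 2; this decomposition certifies tw(G) ≤ 2. For the lower bound, the 3 vertices {4, 8, 9} are pairwise adjacent, and any tree decomposition puts a clique entirely inside one bag — forcing width ≥ 2. Combining the bounds, tw(G) = 2.

Treewidth 2.
Bags: B1 = {3, 7, 9}  B2 = {1, 3, 9}  B3 = {1, 5, 9}  B4 = {1, 6, 9}  B5 = {1, 2, 9}  B6 = {5, 8, 9}  B7 = {4, 8, 9}
Tree: B1–B2, B2–B3, B3–B4, B4–B5, B3–B6, B6–B7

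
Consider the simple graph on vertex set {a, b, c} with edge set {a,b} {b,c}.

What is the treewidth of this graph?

A width-1 tree decomposition is:
Bags: B1 = {a, b}  B2 = {b, c}
Tree: B1–B2
The largest bag has 2 vertices, giving width 1; this decomposition certifies tw(G) ≤ 1. G has an edge, so its treewidth is at least 1. Combining the bounds, tw(G) = 1.

1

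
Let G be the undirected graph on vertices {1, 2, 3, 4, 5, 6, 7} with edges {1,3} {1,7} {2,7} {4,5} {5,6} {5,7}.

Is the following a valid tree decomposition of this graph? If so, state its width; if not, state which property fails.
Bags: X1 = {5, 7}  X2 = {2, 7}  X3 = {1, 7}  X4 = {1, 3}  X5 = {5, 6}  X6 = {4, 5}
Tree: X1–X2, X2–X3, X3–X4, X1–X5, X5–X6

Yes; width 1.

Every vertex of G appears in some bag (union = {1, 2, 3, 4, 5, 6, 7}); every edge is covered by a bag; and for each vertex v the set of bags containing v is connected in the bag tree. The decomposition is therefore valid. The largest bag has 2 vertices, so the width is 1.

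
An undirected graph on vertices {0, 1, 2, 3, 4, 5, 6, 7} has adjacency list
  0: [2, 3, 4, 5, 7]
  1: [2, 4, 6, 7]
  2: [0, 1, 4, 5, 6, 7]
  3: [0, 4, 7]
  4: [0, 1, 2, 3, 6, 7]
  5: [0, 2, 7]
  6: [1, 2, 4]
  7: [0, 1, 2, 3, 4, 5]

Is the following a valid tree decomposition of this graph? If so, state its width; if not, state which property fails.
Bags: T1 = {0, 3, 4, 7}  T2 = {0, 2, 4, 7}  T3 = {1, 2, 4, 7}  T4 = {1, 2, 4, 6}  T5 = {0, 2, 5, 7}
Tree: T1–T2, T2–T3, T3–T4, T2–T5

Every vertex of G appears in some bag (union = {0, 1, 2, 3, 4, 5, 6, 7}); every edge is covered by a bag; and for each vertex v the set of bags containing v is connected in the bag tree. The decomposition is therefore valid. The largest bag has 4 vertices, so the width is 3.

Yes; width 3.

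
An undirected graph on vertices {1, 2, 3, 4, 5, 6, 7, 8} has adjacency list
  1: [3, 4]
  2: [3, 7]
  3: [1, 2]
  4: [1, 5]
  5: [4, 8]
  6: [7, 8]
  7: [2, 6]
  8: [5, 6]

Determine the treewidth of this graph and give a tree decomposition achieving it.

Treewidth 2.
Bags: B1 = {2, 6, 7}  B2 = {2, 3, 6}  B3 = {1, 3, 6}  B4 = {1, 4, 6}  B5 = {4, 5, 6}  B6 = {5, 6, 8}
Tree: B1–B2, B2–B3, B3–B4, B4–B5, B5–B6

Each bag holds 3 vertices, so the decomposition has width 2, which upper-bounds the treewidth. Since 6–7–2–3–1–4–5–8–6 is a cycle in G, G is not acyclic. Forests are exactly the graphs of treewidth ≤ 1, so tw(G) ≥ 2. Combining the bounds, tw(G) = 2.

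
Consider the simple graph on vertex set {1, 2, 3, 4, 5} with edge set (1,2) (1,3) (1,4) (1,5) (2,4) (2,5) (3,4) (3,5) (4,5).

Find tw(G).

3

A width-3 tree decomposition is:
Bags: B1 = {1, 3, 4, 5}  B2 = {1, 2, 4, 5}
Tree: B1–B2
The largest bag has 4 vertices, giving width 3; this decomposition certifies tw(G) ≤ 3. For the lower bound, the 4 vertices {1, 2, 4, 5} are pairwise adjacent, and any tree decomposition puts a clique entirely inside one bag — forcing width ≥ 3. The upper and lower bounds meet at 3, so that is the treewidth.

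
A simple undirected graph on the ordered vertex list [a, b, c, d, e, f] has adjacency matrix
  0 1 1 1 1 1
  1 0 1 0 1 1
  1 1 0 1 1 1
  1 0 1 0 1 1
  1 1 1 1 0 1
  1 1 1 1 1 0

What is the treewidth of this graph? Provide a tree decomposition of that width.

Every bag has size at most 5, so the width is 5 − 1 = 4 and tw(G) ≤ 4. For the lower bound, the 5 vertices {a, c, d, e, f} are pairwise adjacent, and any tree decomposition puts a clique entirely inside one bag — forcing width ≥ 4. The upper and lower bounds meet at 4, so that is the treewidth.

Treewidth 4.
One such decomposition:
Bags: B1 = {a, c, d, e, f}  B2 = {a, b, c, e, f}
Tree: B1–B2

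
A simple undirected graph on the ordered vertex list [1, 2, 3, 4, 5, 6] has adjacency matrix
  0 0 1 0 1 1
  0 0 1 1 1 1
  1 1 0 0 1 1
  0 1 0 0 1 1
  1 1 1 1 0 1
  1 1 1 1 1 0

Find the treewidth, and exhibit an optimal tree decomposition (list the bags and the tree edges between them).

Treewidth 3.
Bags: B1 = {2, 4, 5, 6}  B2 = {2, 3, 5, 6}  B3 = {1, 3, 5, 6}
Tree: B1–B2, B2–B3

The largest bag has 4 vertices, giving width 3; this decomposition certifies tw(G) ≤ 3. For the lower bound, the 4 vertices {1, 3, 5, 6} are pairwise adjacent, and any tree decomposition puts a clique entirely inside one bag — forcing width ≥ 3. The upper and lower bounds meet at 3, so that is the treewidth.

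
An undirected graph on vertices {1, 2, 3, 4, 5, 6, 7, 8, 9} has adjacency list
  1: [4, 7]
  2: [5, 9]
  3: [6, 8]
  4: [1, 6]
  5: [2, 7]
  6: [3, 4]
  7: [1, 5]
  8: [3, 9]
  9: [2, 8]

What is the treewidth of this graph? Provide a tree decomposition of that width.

Each bag holds 3 vertices, so the decomposition has width 2, which upper-bounds the treewidth. The edges 1–7–5–2–9–8–3–6–4–1 form a cycle, so G is not a tree and its treewidth is at least 2. The upper and lower bounds meet at 2, so that is the treewidth.

Treewidth 2.
Bags: B1 = {1, 5, 7}  B2 = {1, 2, 5}  B3 = {1, 2, 9}  B4 = {1, 8, 9}  B5 = {1, 3, 8}  B6 = {1, 3, 6}  B7 = {1, 4, 6}
Tree: B1–B2, B2–B3, B3–B4, B4–B5, B5–B6, B6–B7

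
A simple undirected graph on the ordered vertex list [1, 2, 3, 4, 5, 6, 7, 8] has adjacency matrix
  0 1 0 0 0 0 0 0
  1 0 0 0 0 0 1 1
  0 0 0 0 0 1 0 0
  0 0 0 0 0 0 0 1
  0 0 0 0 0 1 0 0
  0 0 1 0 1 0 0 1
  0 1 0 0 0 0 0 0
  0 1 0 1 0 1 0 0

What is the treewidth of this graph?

A width-1 tree decomposition is:
Bags: B1 = {2, 8}  B2 = {4, 8}  B3 = {6, 8}  B4 = {1, 2}  B5 = {5, 6}  B6 = {3, 6}  B7 = {2, 7}
Tree: B1–B2, B1–B3, B1–B4, B3–B5, B3–B6, B4–B7
Every bag has size at most 2, so the width is 2 − 1 = 1 and tw(G) ≤ 1. Since G has at least one edge (e.g. 8–2), it is not an edgeless graph, so tw(G) ≥ 1. The upper and lower bounds meet at 1, so that is the treewidth.

1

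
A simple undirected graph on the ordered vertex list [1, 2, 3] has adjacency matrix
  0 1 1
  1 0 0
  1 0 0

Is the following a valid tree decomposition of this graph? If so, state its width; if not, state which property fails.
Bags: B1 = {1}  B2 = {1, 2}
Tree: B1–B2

No — vertex 3 appears in no bag.

A tree decomposition must satisfy three properties: every vertex lies in some bag; for every edge, both endpoints lie together in some bag; and for every vertex, the bags containing it form a connected subtree. Here vertex 3 appears in no bag, so the decomposition is invalid.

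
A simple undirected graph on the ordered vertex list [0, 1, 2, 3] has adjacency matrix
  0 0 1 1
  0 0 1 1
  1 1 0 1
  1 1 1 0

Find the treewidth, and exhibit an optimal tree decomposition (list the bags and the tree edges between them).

Each bag holds 3 vertices, so the decomposition has width 2, which upper-bounds the treewidth. On the other hand G contains the 3-clique {0, 2, 3}. A clique must lie in a single bag of any decomposition, so no decomposition can have width below 2. Combining the bounds, tw(G) = 2.

Treewidth 2.
One such decomposition:
Bags: B1 = {0, 2, 3}  B2 = {1, 2, 3}
Tree: B1–B2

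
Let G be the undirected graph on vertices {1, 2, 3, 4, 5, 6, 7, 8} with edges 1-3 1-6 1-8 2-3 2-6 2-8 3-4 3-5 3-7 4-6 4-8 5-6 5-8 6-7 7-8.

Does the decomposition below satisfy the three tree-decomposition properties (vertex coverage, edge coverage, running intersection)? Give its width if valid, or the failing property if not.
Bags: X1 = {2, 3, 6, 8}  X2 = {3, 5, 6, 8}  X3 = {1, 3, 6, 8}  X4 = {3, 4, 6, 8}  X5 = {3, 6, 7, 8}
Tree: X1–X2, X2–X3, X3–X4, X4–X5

Checking the three conditions: (i) the bags cover all of {1, 2, 3, 4, 5, 6, 7, 8}; (ii) for each edge, some bag contains both endpoints; (iii) the bags containing any fixed vertex form a subtree. All hold, so the decomposition is valid with width 4 − 1 = 3.

Yes; width 3.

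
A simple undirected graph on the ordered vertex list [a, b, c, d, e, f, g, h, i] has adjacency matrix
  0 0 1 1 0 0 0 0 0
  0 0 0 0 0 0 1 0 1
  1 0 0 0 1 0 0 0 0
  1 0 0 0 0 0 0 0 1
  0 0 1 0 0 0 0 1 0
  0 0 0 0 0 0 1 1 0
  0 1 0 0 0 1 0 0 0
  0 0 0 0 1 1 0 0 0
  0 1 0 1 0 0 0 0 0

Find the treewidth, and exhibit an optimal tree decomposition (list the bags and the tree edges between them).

Treewidth 2.
Bags: B1 = {c, e, h}  B2 = {a, c, h}  B3 = {a, d, h}  B4 = {d, h, i}  B5 = {b, h, i}  B6 = {b, g, h}  B7 = {f, g, h}
Tree: B1–B2, B2–B3, B3–B4, B4–B5, B5–B6, B6–B7

The largest bag has 3 vertices, giving width 2; this decomposition certifies tw(G) ≤ 2. Since h–e–c–a–d–i–b–g–f–h is a cycle in G, G is not acyclic. Forests are exactly the graphs of treewidth ≤ 1, so tw(G) ≥ 2. Hence tw(G) = 2 exactly.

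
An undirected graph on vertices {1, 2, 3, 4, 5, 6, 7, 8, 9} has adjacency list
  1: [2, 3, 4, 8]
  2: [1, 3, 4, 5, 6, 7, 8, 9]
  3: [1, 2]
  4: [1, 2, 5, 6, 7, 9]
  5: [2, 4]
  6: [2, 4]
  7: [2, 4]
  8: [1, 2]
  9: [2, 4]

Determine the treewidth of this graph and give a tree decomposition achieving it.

Treewidth 2.
Bags: B1 = {1, 2, 4}  B2 = {2, 4, 9}  B3 = {2, 4, 7}  B4 = {1, 2, 8}  B5 = {2, 4, 6}  B6 = {1, 2, 3}  B7 = {2, 4, 5}
Tree: B1–B2, B2–B3, B1–B4, B1–B5, B1–B6, B1–B7

The largest bag has 3 vertices, giving width 2; this decomposition certifies tw(G) ≤ 2. For the lower bound, the 3 vertices {1, 2, 8} are pairwise adjacent, and any tree decomposition puts a clique entirely inside one bag — forcing width ≥ 2. The upper and lower bounds meet at 2, so that is the treewidth.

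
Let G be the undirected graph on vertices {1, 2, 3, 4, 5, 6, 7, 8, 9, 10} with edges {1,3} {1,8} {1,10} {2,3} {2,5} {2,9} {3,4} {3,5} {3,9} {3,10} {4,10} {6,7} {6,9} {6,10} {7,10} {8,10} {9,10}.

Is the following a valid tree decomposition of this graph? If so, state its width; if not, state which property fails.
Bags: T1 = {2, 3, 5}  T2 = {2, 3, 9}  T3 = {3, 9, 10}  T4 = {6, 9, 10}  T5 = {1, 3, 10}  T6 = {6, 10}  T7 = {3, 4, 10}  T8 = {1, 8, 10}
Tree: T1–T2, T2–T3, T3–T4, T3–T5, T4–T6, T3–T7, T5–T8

No — vertex 7 appears in no bag.

A tree decomposition must satisfy three properties: every vertex lies in some bag; for every edge, both endpoints lie together in some bag; and for every vertex, the bags containing it form a connected subtree. Here vertex 7 appears in no bag, so the decomposition is invalid.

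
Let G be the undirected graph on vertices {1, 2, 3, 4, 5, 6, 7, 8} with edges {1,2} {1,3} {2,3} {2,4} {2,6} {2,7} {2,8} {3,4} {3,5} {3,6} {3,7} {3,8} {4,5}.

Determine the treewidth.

A width-2 tree decomposition is:
Bags: B1 = {2, 3, 6}  B2 = {2, 3, 4}  B3 = {2, 3, 7}  B4 = {3, 4, 5}  B5 = {1, 2, 3}  B6 = {2, 3, 8}
Tree: B1–B2, B1–B3, B2–B4, B1–B5, B5–B6
Each bag holds 3 vertices, so the decomposition has width 2, which upper-bounds the treewidth. For the lower bound, the 3 vertices {1, 2, 3} are pairwise adjacent, and any tree decomposition puts a clique entirely inside one bag — forcing width ≥ 2. Hence tw(G) = 2 exactly.

2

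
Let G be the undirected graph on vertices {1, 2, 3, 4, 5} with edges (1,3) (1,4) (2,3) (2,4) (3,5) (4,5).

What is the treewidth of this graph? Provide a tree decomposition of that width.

Treewidth 2.
One such decomposition:
Bags: B1 = {2, 3, 4}  B2 = {3, 4, 5}  B3 = {1, 3, 4}
Tree: B1–B2, B2–B3

Each bag holds 3 vertices, so the decomposition has width 2, which upper-bounds the treewidth. For the lower bound, G contains the cycle 4–2–3–5–4, so G is not a forest; only forests have treewidth ≤ 1, hence tw(G) ≥ 2. The upper and lower bounds meet at 2, so that is the treewidth.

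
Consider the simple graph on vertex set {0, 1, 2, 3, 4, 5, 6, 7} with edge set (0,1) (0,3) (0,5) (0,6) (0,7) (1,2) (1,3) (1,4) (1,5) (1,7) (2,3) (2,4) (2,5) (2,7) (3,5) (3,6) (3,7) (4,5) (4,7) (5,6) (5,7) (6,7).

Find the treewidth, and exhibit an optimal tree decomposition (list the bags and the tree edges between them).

Treewidth 4.
One optimal decomposition is:
Bags: B1 = {0, 1, 3, 5, 7}  B2 = {1, 2, 3, 5, 7}  B3 = {0, 3, 5, 6, 7}  B4 = {1, 2, 4, 5, 7}
Tree: B1–B2, B1–B3, B2–B4

Each bag holds 5 vertices, so the decomposition has width 4, which upper-bounds the treewidth. On the other hand G contains the 5-clique {0, 1, 3, 5, 7}. A clique must lie in a single bag of any decomposition, so no decomposition can have width below 4. Combining the bounds, tw(G) = 4.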